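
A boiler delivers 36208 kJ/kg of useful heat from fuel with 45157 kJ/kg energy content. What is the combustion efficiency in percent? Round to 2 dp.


Efficiency = (Q_useful / Q_fuel) * 100
Efficiency = (36208 / 45157) * 100
Efficiency = 0.8018 * 100 = 80.18%


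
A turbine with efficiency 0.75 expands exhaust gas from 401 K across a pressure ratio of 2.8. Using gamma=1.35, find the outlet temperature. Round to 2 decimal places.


T_out = T_in * (1 - eta * (1 - PR^(-(gamma-1)/gamma)))
Exponent = -(1.35-1)/1.35 = -0.25925926
PR^exp = 2.8^(-0.25925926) = 0.76572026
Factor = 1 - 0.75*(1 - 0.76572026) = 0.82429020
T_out = 401 * 0.82429020 = 330.54 K


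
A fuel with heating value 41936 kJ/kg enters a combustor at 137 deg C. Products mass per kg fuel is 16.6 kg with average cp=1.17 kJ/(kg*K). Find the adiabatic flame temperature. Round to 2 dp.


T_ad = T_in + Hc / (m_p * cp)
Denominator = 16.6 * 1.17 = 19.4220
Temperature rise = 41936 / 19.4220 = 2159.20 K
T_ad = 137 + 2159.20 = 2296.20 deg C


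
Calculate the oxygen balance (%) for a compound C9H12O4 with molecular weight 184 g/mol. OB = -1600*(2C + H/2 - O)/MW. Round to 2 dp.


OB = -1600 * (2C + H/2 - O) / MW
Inner = 2*9 + 12/2 - 4 = 20.00
OB = -1600 * 20.00 / 184 = -173.91%


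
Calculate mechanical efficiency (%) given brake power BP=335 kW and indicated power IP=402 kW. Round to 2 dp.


eta_mech = (BP / IP) * 100
Ratio = 335 / 402 = 0.8333
eta_mech = 0.8333 * 100 = 83.33%


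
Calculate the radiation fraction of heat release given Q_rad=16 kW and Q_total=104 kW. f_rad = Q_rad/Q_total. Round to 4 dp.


f_rad = Q_rad / Q_total
f_rad = 16 / 104 = 0.1538


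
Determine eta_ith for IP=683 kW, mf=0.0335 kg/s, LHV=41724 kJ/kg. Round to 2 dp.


eta_ith = (IP / (mf * LHV)) * 100
Denominator = 0.0335 * 41724 = 1397.7540 kW
eta_ith = (683 / 1397.7540) * 100 = 48.86%


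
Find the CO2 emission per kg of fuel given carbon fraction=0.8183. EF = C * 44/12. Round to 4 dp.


EF = C_frac * (M_CO2 / M_C)
EF = 0.8183 * (44/12)
EF = 0.8183 * 3.666667 = 3.0004 kg_CO2/kg_fuel


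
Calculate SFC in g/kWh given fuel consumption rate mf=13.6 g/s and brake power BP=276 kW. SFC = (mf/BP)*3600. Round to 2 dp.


SFC = (mf / BP) * 3600
Rate = 13.6 / 276 = 0.049275 g/(s*kW)
SFC = 0.049275 * 3600 = 177.39 g/kWh


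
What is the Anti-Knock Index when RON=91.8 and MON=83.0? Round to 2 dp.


AKI = (RON + MON) / 2
AKI = (91.8 + 83.0) / 2
AKI = 174.8 / 2 = 87.40


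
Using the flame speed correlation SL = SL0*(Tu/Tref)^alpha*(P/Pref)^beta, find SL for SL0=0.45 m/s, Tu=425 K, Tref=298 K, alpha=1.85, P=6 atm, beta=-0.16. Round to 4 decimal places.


SL = SL0 * (Tu/Tref)^alpha * (P/Pref)^beta
T ratio = 425/298 = 1.42617450
(T ratio)^alpha = 1.42617450^1.85 = 1.928499
(P/Pref)^beta = 6^(-0.16) = 0.750751
SL = 0.45 * 1.928499 * 0.750751 = 0.6515 m/s


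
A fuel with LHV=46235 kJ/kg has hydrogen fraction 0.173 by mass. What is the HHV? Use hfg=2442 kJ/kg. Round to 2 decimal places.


HHV = LHV + hfg * 9 * H
Water addition = 2442 * 9 * 0.173 = 3802.194 kJ/kg
HHV = 46235 + 3802.194 = 50037.19 kJ/kg


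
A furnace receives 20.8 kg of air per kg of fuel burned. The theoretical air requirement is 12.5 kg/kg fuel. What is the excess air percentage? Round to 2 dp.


Excess air = actual - stoichiometric = 20.8 - 12.5 = 8.30 kg/kg fuel
Excess air % = (excess / stoich) * 100 = (8.30 / 12.5) * 100 = 66.40%


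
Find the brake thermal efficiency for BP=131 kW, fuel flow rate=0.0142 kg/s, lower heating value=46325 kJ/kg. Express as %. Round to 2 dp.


eta_BTE = (BP / (mf * LHV)) * 100
Denominator = 0.0142 * 46325 = 657.8150 kW
eta_BTE = (131 / 657.8150) * 100 = 19.91%


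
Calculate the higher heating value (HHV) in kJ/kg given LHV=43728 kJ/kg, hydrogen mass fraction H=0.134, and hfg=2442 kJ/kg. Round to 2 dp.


HHV = LHV + hfg * 9 * H
Water addition = 2442 * 9 * 0.134 = 2945.052 kJ/kg
HHV = 43728 + 2945.052 = 46673.05 kJ/kg


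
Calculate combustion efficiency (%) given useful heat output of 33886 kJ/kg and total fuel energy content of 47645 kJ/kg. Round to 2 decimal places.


Efficiency = (Q_useful / Q_fuel) * 100
Efficiency = (33886 / 47645) * 100
Efficiency = 0.7112 * 100 = 71.12%


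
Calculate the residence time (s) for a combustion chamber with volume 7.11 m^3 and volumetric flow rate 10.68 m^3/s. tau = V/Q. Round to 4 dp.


tau = V / Q_flow
tau = 7.11 / 10.68 = 0.6657 s


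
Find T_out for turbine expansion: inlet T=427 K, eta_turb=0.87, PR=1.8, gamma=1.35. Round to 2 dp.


T_out = T_in * (1 - eta * (1 - PR^(-(gamma-1)/gamma)))
Exponent = -(1.35-1)/1.35 = -0.25925926
PR^exp = 1.8^(-0.25925926) = 0.85865408
Factor = 1 - 0.87*(1 - 0.85865408) = 0.87702905
T_out = 427 * 0.87702905 = 374.49 K


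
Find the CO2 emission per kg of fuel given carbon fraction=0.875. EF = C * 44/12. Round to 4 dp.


EF = C_frac * (M_CO2 / M_C)
EF = 0.875 * (44/12)
EF = 0.875 * 3.666667 = 3.2083 kg_CO2/kg_fuel


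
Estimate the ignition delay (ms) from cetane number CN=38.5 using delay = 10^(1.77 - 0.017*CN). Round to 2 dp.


delay = 10^(1.77 - 0.017*CN)
Exponent = 1.77 - 0.017*38.5 = 1.1155
delay = 10^1.1155 = 13.05 ms


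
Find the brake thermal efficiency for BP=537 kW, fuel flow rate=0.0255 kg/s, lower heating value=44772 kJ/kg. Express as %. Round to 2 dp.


eta_BTE = (BP / (mf * LHV)) * 100
Denominator = 0.0255 * 44772 = 1141.6860 kW
eta_BTE = (537 / 1141.6860) * 100 = 47.04%


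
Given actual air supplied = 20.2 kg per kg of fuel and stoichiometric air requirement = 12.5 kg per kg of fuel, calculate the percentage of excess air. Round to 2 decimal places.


Excess air = actual - stoichiometric = 20.2 - 12.5 = 7.70 kg/kg fuel
Excess air % = (excess / stoich) * 100 = (7.70 / 12.5) * 100 = 61.60%


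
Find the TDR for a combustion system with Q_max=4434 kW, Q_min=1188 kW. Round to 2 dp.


TDR = Q_max / Q_min
TDR = 4434 / 1188 = 3.73


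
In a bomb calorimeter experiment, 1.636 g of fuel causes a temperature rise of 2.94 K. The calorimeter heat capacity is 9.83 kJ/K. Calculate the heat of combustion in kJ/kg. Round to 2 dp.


Hc = C_cal * delta_T / m_fuel
Q_released = 9.83 * 2.94 = 28.9002 kJ
m_fuel = 1.636 g = 1.636/1000 kg = 0.001636 kg
Hc = 28.9002 / 0.001636 = 17665.16 kJ/kg


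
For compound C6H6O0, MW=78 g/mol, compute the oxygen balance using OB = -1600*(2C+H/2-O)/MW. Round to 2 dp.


OB = -1600 * (2C + H/2 - O) / MW
Inner = 2*6 + 6/2 - 0 = 15.00
OB = -1600 * 15.00 / 78 = -307.69%


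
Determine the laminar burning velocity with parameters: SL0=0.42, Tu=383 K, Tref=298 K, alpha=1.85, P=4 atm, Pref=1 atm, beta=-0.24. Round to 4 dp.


SL = SL0 * (Tu/Tref)^alpha * (P/Pref)^beta
T ratio = 383/298 = 1.28523490
(T ratio)^alpha = 1.28523490^1.85 = 1.590808
(P/Pref)^beta = 4^(-0.24) = 0.716978
SL = 0.42 * 1.590808 * 0.716978 = 0.4790 m/s


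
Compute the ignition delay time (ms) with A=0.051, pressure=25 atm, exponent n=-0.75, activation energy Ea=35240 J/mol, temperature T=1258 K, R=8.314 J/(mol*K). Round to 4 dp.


tau = A * P^n * exp(Ea/(R*T))
P^n = 25^(-0.75) = 0.08944272
Ea/(R*T) = 35240/(8.314*1258) = 3.369343
exp(Ea/(R*T)) = 29.059432
tau = 0.051 * 0.08944272 * 29.059432 = 0.1326 ms


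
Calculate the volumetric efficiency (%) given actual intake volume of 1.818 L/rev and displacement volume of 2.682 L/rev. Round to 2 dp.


eta_v = (V_actual / V_disp) * 100
Ratio = 1.818 / 2.682 = 0.6779
eta_v = 0.6779 * 100 = 67.79%


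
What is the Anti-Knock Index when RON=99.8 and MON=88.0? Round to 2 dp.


AKI = (RON + MON) / 2
AKI = (99.8 + 88.0) / 2
AKI = 187.8 / 2 = 93.90


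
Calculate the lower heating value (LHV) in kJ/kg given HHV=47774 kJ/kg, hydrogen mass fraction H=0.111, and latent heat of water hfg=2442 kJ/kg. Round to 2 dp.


LHV = HHV - hfg * 9 * H
Water correction = 2442 * 9 * 0.111 = 2439.558 kJ/kg
LHV = 47774 - 2439.558 = 45334.44 kJ/kg


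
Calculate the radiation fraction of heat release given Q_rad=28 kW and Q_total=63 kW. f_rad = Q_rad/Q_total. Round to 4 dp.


f_rad = Q_rad / Q_total
f_rad = 28 / 63 = 0.4444


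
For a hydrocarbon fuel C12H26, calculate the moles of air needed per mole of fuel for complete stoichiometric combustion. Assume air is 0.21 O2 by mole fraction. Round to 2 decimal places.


Balanced combustion: C12H26 + 18.5 O2 -> 12 CO2 + 13 H2O
O2 needed = C + H/4 = 12 + 26/4 = 18.50 moles
Air moles = O2 / 0.21 = 18.50 / 0.21 = 88.10 moles air


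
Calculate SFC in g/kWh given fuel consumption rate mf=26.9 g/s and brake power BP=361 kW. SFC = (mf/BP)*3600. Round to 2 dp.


SFC = (mf / BP) * 3600
Rate = 26.9 / 361 = 0.074515 g/(s*kW)
SFC = 0.074515 * 3600 = 268.25 g/kWh


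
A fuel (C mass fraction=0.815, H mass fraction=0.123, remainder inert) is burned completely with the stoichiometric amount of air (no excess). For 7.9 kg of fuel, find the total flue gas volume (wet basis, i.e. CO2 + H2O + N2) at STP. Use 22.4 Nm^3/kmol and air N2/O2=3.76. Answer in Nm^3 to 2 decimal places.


Per kg fuel: CO2 = (C/12 kmol)*22.4 = (0.815/12)*22.4 = 1.52133 Nm^3
Per kg fuel: H2O = (H/2 kmol)*22.4 = (0.123/2)*22.4 = 1.37760 Nm^3
O2 needed per kg fuel = C/12 + H/4 = 0.815/12 + 0.123/4 = 0.09866667 kmol
Per kg fuel: N2 = O2*3.76*22.4 = 0.09866667*3.76*22.4 = 8.31010 Nm^3
Total per kg = 1.52133 + 1.37760 + 8.31010 = 11.20903 Nm^3
Total = 11.20903 * 7.9 = 88.55 Nm^3


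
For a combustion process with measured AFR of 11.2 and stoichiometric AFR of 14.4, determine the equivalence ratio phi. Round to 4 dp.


phi = AFR_stoich / AFR_actual
phi = 14.4 / 11.2 = 1.2857


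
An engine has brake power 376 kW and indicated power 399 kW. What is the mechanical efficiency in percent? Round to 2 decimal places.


eta_mech = (BP / IP) * 100
Ratio = 376 / 399 = 0.9424
eta_mech = 0.9424 * 100 = 94.24%


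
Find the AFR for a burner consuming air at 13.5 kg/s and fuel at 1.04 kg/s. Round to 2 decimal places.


AFR = m_air / m_fuel
AFR = 13.5 / 1.04 = 12.98


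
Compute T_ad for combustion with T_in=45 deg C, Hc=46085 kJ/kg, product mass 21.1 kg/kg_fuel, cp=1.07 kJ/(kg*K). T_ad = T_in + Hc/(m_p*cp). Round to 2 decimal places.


T_ad = T_in + Hc / (m_p * cp)
Denominator = 21.1 * 1.07 = 22.5770
Temperature rise = 46085 / 22.5770 = 2041.24 K
T_ad = 45 + 2041.24 = 2086.24 deg C


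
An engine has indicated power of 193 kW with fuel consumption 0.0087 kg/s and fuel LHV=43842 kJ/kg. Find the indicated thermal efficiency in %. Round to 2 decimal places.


eta_ith = (IP / (mf * LHV)) * 100
Denominator = 0.0087 * 43842 = 381.4254 kW
eta_ith = (193 / 381.4254) * 100 = 50.60%


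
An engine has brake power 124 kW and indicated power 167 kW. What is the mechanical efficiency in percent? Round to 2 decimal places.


eta_mech = (BP / IP) * 100
Ratio = 124 / 167 = 0.7425
eta_mech = 0.7425 * 100 = 74.25%


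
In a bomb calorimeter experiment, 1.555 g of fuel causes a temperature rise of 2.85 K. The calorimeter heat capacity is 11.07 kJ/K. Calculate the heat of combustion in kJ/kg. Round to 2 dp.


Hc = C_cal * delta_T / m_fuel
Q_released = 11.07 * 2.85 = 31.5495 kJ
m_fuel = 1.555 g = 1.555/1000 kg = 0.001555 kg
Hc = 31.5495 / 0.001555 = 20289.07 kJ/kg


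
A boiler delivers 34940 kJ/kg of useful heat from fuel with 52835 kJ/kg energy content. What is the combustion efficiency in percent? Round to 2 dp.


Efficiency = (Q_useful / Q_fuel) * 100
Efficiency = (34940 / 52835) * 100
Efficiency = 0.6613 * 100 = 66.13%


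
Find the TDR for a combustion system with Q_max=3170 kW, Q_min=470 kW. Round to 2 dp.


TDR = Q_max / Q_min
TDR = 3170 / 470 = 6.74


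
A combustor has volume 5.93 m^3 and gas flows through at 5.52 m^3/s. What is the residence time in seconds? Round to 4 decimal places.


tau = V / Q_flow
tau = 5.93 / 5.52 = 1.0743 s


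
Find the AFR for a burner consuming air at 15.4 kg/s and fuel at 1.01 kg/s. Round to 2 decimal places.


AFR = m_air / m_fuel
AFR = 15.4 / 1.01 = 15.25


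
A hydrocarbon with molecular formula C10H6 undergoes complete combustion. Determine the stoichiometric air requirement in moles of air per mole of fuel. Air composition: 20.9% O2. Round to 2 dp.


Balanced combustion: C10H6 + 11.5 O2 -> 10 CO2 + 3 H2O
O2 needed = C + H/4 = 10 + 6/4 = 11.50 moles
Air moles = O2 / 0.209 = 11.50 / 0.209 = 55.02 moles air


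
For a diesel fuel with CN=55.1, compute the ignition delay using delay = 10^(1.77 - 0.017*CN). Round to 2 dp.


delay = 10^(1.77 - 0.017*CN)
Exponent = 1.77 - 0.017*55.1 = 0.8333
delay = 10^0.8333 = 6.81 ms


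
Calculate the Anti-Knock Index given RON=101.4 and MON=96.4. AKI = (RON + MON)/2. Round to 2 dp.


AKI = (RON + MON) / 2
AKI = (101.4 + 96.4) / 2
AKI = 197.8 / 2 = 98.90


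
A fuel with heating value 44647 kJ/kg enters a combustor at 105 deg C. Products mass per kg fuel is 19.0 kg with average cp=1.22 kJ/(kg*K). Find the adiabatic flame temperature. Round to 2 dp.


T_ad = T_in + Hc / (m_p * cp)
Denominator = 19.0 * 1.22 = 23.1800
Temperature rise = 44647 / 23.1800 = 1926.10 K
T_ad = 105 + 1926.10 = 2031.10 deg C


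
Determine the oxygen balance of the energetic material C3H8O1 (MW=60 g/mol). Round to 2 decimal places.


OB = -1600 * (2C + H/2 - O) / MW
Inner = 2*3 + 8/2 - 1 = 9.00
OB = -1600 * 9.00 / 60 = -240.00%


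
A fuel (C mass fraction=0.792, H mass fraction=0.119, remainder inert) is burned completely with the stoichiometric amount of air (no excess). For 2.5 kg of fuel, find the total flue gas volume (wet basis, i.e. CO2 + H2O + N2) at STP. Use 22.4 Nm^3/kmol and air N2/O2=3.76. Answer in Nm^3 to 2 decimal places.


Per kg fuel: CO2 = (C/12 kmol)*22.4 = (0.792/12)*22.4 = 1.47840 Nm^3
Per kg fuel: H2O = (H/2 kmol)*22.4 = (0.119/2)*22.4 = 1.33280 Nm^3
O2 needed per kg fuel = C/12 + H/4 = 0.792/12 + 0.119/4 = 0.09575000 kmol
Per kg fuel: N2 = O2*3.76*22.4 = 0.09575000*3.76*22.4 = 8.06445 Nm^3
Total per kg = 1.47840 + 1.33280 + 8.06445 = 10.87565 Nm^3
Total = 10.87565 * 2.5 = 27.19 Nm^3


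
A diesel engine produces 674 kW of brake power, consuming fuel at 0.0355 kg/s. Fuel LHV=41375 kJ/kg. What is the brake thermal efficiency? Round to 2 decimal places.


eta_BTE = (BP / (mf * LHV)) * 100
Denominator = 0.0355 * 41375 = 1468.8125 kW
eta_BTE = (674 / 1468.8125) * 100 = 45.89%


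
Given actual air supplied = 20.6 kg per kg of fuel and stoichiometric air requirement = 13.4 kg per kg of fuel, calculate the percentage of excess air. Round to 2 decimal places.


Excess air = actual - stoichiometric = 20.6 - 13.4 = 7.20 kg/kg fuel
Excess air % = (excess / stoich) * 100 = (7.20 / 13.4) * 100 = 53.73%


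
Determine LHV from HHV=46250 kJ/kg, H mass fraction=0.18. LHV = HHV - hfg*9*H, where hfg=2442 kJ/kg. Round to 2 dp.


LHV = HHV - hfg * 9 * H
Water correction = 2442 * 9 * 0.18 = 3956.040 kJ/kg
LHV = 46250 - 3956.040 = 42293.96 kJ/kg


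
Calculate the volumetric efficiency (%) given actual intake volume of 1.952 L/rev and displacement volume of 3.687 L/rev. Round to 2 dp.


eta_v = (V_actual / V_disp) * 100
Ratio = 1.952 / 3.687 = 0.5294
eta_v = 0.5294 * 100 = 52.94%


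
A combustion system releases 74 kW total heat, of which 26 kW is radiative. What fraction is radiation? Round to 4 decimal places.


f_rad = Q_rad / Q_total
f_rad = 26 / 74 = 0.3514


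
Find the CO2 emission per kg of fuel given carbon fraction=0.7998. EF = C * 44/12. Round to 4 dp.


EF = C_frac * (M_CO2 / M_C)
EF = 0.7998 * (44/12)
EF = 0.7998 * 3.666667 = 2.9326 kg_CO2/kg_fuel


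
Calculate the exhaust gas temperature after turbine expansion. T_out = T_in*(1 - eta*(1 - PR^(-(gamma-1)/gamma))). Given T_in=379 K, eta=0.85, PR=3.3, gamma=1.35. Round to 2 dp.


T_out = T_in * (1 - eta * (1 - PR^(-(gamma-1)/gamma)))
Exponent = -(1.35-1)/1.35 = -0.25925926
PR^exp = 3.3^(-0.25925926) = 0.73378775
Factor = 1 - 0.85*(1 - 0.73378775) = 0.77371959
T_out = 379 * 0.77371959 = 293.24 K


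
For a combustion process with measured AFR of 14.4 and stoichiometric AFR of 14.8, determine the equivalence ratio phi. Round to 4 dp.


phi = AFR_stoich / AFR_actual
phi = 14.8 / 14.4 = 1.0278


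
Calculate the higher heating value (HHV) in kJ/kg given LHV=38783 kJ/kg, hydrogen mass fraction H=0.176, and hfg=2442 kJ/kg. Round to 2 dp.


HHV = LHV + hfg * 9 * H
Water addition = 2442 * 9 * 0.176 = 3868.128 kJ/kg
HHV = 38783 + 3868.128 = 42651.13 kJ/kg


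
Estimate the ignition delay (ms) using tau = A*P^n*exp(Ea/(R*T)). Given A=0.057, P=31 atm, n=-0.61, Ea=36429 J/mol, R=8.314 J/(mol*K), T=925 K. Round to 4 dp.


tau = A * P^n * exp(Ea/(R*T))
P^n = 31^(-0.61) = 0.12310321
Ea/(R*T) = 36429/(8.314*925) = 4.736914
exp(Ea/(R*T)) = 114.081598
tau = 0.057 * 0.12310321 * 114.081598 = 0.8005 ms


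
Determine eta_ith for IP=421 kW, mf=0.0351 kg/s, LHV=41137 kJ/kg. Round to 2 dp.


eta_ith = (IP / (mf * LHV)) * 100
Denominator = 0.0351 * 41137 = 1443.9087 kW
eta_ith = (421 / 1443.9087) * 100 = 29.16%


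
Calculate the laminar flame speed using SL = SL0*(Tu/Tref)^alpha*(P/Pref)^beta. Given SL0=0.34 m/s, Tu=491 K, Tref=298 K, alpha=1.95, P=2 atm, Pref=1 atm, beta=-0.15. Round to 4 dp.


SL = SL0 * (Tu/Tref)^alpha * (P/Pref)^beta
T ratio = 491/298 = 1.64765101
(T ratio)^alpha = 1.64765101^1.95 = 2.647812
(P/Pref)^beta = 2^(-0.15) = 0.901250
SL = 0.34 * 2.647812 * 0.901250 = 0.8114 m/s


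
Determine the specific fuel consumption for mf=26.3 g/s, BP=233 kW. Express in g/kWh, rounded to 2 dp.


SFC = (mf / BP) * 3600
Rate = 26.3 / 233 = 0.112876 g/(s*kW)
SFC = 0.112876 * 3600 = 406.35 g/kWh


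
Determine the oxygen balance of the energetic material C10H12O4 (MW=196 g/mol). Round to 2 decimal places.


OB = -1600 * (2C + H/2 - O) / MW
Inner = 2*10 + 12/2 - 4 = 22.00
OB = -1600 * 22.00 / 196 = -179.59%


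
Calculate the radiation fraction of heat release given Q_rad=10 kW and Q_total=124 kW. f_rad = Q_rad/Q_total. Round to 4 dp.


f_rad = Q_rad / Q_total
f_rad = 10 / 124 = 0.0806


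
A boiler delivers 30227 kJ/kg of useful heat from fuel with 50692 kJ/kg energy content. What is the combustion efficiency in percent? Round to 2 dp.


Efficiency = (Q_useful / Q_fuel) * 100
Efficiency = (30227 / 50692) * 100
Efficiency = 0.5963 * 100 = 59.63%


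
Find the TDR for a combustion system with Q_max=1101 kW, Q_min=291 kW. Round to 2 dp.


TDR = Q_max / Q_min
TDR = 1101 / 291 = 3.78


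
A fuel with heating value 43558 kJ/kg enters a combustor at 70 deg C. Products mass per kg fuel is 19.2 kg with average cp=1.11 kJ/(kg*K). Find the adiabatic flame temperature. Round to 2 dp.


T_ad = T_in + Hc / (m_p * cp)
Denominator = 19.2 * 1.11 = 21.3120
Temperature rise = 43558 / 21.3120 = 2043.83 K
T_ad = 70 + 2043.83 = 2113.83 deg C


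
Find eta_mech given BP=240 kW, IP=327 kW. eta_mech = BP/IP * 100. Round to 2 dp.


eta_mech = (BP / IP) * 100
Ratio = 240 / 327 = 0.7339
eta_mech = 0.7339 * 100 = 73.39%


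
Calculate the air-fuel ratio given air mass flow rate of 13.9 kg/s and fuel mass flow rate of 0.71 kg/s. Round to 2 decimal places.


AFR = m_air / m_fuel
AFR = 13.9 / 0.71 = 19.58


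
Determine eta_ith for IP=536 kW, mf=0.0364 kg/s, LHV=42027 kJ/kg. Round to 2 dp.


eta_ith = (IP / (mf * LHV)) * 100
Denominator = 0.0364 * 42027 = 1529.7828 kW
eta_ith = (536 / 1529.7828) * 100 = 35.04%


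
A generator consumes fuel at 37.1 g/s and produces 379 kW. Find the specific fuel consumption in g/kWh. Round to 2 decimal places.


SFC = (mf / BP) * 3600
Rate = 37.1 / 379 = 0.097889 g/(s*kW)
SFC = 0.097889 * 3600 = 352.40 g/kWh


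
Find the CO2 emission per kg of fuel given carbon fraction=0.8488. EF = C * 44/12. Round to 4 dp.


EF = C_frac * (M_CO2 / M_C)
EF = 0.8488 * (44/12)
EF = 0.8488 * 3.666667 = 3.1123 kg_CO2/kg_fuel


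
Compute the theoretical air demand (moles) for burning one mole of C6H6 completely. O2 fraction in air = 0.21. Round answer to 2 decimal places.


Balanced combustion: C6H6 + 7.5 O2 -> 6 CO2 + 3 H2O
O2 needed = C + H/4 = 6 + 6/4 = 7.50 moles
Air moles = O2 / 0.21 = 7.50 / 0.21 = 35.71 moles air


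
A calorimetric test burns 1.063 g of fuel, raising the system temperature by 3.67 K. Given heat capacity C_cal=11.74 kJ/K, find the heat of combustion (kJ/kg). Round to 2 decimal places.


Hc = C_cal * delta_T / m_fuel
Q_released = 11.74 * 3.67 = 43.0858 kJ
m_fuel = 1.063 g = 1.063/1000 kg = 0.001063 kg
Hc = 43.0858 / 0.001063 = 40532.27 kJ/kg


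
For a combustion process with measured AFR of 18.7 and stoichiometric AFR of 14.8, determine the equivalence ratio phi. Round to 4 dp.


phi = AFR_stoich / AFR_actual
phi = 14.8 / 18.7 = 0.7914


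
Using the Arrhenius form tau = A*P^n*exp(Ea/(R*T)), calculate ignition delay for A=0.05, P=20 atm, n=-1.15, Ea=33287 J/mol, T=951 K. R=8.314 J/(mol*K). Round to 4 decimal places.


tau = A * P^n * exp(Ea/(R*T))
P^n = 20^(-1.15) = 0.03190182
Ea/(R*T) = 33287/(8.314*951) = 4.210020
exp(Ea/(R*T)) = 67.357861
tau = 0.05 * 0.03190182 * 67.357861 = 0.1074 ms


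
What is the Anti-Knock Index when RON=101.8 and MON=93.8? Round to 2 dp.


AKI = (RON + MON) / 2
AKI = (101.8 + 93.8) / 2
AKI = 195.6 / 2 = 97.80


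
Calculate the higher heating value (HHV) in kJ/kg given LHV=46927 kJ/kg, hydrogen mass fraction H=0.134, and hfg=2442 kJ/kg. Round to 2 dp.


HHV = LHV + hfg * 9 * H
Water addition = 2442 * 9 * 0.134 = 2945.052 kJ/kg
HHV = 46927 + 2945.052 = 49872.05 kJ/kg


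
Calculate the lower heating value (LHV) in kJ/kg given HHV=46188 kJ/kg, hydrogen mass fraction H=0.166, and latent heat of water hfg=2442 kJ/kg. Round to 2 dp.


LHV = HHV - hfg * 9 * H
Water correction = 2442 * 9 * 0.166 = 3648.348 kJ/kg
LHV = 46188 - 3648.348 = 42539.65 kJ/kg


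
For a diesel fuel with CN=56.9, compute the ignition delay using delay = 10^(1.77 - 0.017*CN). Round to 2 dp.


delay = 10^(1.77 - 0.017*CN)
Exponent = 1.77 - 0.017*56.9 = 0.8027
delay = 10^0.8027 = 6.35 ms


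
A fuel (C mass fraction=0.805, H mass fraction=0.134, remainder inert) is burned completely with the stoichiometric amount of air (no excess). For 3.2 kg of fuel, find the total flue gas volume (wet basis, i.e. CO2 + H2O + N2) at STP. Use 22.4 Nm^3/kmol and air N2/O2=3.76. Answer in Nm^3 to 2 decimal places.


Per kg fuel: CO2 = (C/12 kmol)*22.4 = (0.805/12)*22.4 = 1.50267 Nm^3
Per kg fuel: H2O = (H/2 kmol)*22.4 = (0.134/2)*22.4 = 1.50080 Nm^3
O2 needed per kg fuel = C/12 + H/4 = 0.805/12 + 0.134/4 = 0.10058333 kmol
Per kg fuel: N2 = O2*3.76*22.4 = 0.10058333*3.76*22.4 = 8.47153 Nm^3
Total per kg = 1.50267 + 1.50080 + 8.47153 = 11.47500 Nm^3
Total = 11.47500 * 3.2 = 36.72 Nm^3


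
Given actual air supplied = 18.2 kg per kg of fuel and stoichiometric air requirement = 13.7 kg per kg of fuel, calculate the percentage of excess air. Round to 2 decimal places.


Excess air = actual - stoichiometric = 18.2 - 13.7 = 4.50 kg/kg fuel
Excess air % = (excess / stoich) * 100 = (4.50 / 13.7) * 100 = 32.85%


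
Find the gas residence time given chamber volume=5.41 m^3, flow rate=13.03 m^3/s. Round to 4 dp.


tau = V / Q_flow
tau = 5.41 / 13.03 = 0.4152 s


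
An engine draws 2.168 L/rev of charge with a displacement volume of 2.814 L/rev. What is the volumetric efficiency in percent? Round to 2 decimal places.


eta_v = (V_actual / V_disp) * 100
Ratio = 2.168 / 2.814 = 0.7704
eta_v = 0.7704 * 100 = 77.04%


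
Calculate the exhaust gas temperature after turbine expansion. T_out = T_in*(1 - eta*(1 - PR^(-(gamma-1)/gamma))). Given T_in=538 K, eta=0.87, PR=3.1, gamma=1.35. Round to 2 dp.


T_out = T_in * (1 - eta * (1 - PR^(-(gamma-1)/gamma)))
Exponent = -(1.35-1)/1.35 = -0.25925926
PR^exp = 3.1^(-0.25925926) = 0.74577862
Factor = 1 - 0.87*(1 - 0.74577862) = 0.77882740
T_out = 538 * 0.77882740 = 419.01 K


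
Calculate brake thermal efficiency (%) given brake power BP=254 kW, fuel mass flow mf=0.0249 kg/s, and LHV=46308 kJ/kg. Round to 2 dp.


eta_BTE = (BP / (mf * LHV)) * 100
Denominator = 0.0249 * 46308 = 1153.0692 kW
eta_BTE = (254 / 1153.0692) * 100 = 22.03%


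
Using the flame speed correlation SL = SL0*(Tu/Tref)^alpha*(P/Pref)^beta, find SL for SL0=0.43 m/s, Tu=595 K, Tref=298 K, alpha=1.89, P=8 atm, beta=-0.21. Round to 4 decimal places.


SL = SL0 * (Tu/Tref)^alpha * (P/Pref)^beta
T ratio = 595/298 = 1.99664430
(T ratio)^alpha = 1.99664430^1.89 = 3.694608
(P/Pref)^beta = 8^(-0.21) = 0.646176
SL = 0.43 * 3.694608 * 0.646176 = 1.0266 m/s


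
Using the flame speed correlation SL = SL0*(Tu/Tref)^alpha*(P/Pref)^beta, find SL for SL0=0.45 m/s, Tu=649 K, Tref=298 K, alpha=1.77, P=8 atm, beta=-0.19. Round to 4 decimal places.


SL = SL0 * (Tu/Tref)^alpha * (P/Pref)^beta
T ratio = 649/298 = 2.17785235
(T ratio)^alpha = 2.17785235^1.77 = 3.965613
(P/Pref)^beta = 8^(-0.19) = 0.673617
SL = 0.45 * 3.965613 * 0.673617 = 1.2021 m/s


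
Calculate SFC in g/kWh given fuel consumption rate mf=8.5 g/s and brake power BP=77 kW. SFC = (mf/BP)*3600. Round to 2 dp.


SFC = (mf / BP) * 3600
Rate = 8.5 / 77 = 0.110390 g/(s*kW)
SFC = 0.110390 * 3600 = 397.40 g/kWh


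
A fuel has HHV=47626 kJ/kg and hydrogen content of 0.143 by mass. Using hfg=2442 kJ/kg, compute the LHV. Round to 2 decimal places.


LHV = HHV - hfg * 9 * H
Water correction = 2442 * 9 * 0.143 = 3142.854 kJ/kg
LHV = 47626 - 3142.854 = 44483.15 kJ/kg


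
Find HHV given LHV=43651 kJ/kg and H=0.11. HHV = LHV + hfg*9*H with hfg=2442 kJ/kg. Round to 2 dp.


HHV = LHV + hfg * 9 * H
Water addition = 2442 * 9 * 0.11 = 2417.580 kJ/kg
HHV = 43651 + 2417.580 = 46068.58 kJ/kg


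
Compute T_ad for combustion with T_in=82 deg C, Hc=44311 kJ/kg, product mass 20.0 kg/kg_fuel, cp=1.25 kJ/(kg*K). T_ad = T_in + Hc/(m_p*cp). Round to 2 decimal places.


T_ad = T_in + Hc / (m_p * cp)
Denominator = 20.0 * 1.25 = 25.0000
Temperature rise = 44311 / 25.0000 = 1772.44 K
T_ad = 82 + 1772.44 = 1854.44 deg C


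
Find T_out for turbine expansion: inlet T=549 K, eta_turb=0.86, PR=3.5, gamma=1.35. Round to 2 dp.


T_out = T_in * (1 - eta * (1 - PR^(-(gamma-1)/gamma)))
Exponent = -(1.35-1)/1.35 = -0.25925926
PR^exp = 3.5^(-0.25925926) = 0.72267881
Factor = 1 - 0.86*(1 - 0.72267881) = 0.76150378
T_out = 549 * 0.76150378 = 418.07 K


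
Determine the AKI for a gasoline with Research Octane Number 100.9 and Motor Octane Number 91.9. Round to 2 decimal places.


AKI = (RON + MON) / 2
AKI = (100.9 + 91.9) / 2
AKI = 192.8 / 2 = 96.40


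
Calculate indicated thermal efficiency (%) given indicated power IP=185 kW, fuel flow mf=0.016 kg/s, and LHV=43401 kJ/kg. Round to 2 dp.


eta_ith = (IP / (mf * LHV)) * 100
Denominator = 0.016 * 43401 = 694.4160 kW
eta_ith = (185 / 694.4160) * 100 = 26.64%


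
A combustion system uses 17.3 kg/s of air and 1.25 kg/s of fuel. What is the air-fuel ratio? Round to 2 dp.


AFR = m_air / m_fuel
AFR = 17.3 / 1.25 = 13.84


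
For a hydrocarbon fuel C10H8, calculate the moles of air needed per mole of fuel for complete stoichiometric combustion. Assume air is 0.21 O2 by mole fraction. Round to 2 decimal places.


Balanced combustion: C10H8 + 12 O2 -> 10 CO2 + 4 H2O
O2 needed = C + H/4 = 10 + 8/4 = 12.00 moles
Air moles = O2 / 0.21 = 12.00 / 0.21 = 57.14 moles air


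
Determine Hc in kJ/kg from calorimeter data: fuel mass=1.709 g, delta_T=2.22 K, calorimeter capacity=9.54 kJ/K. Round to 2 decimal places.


Hc = C_cal * delta_T / m_fuel
Q_released = 9.54 * 2.22 = 21.1788 kJ
m_fuel = 1.709 g = 1.709/1000 kg = 0.001709 kg
Hc = 21.1788 / 0.001709 = 12392.51 kJ/kg


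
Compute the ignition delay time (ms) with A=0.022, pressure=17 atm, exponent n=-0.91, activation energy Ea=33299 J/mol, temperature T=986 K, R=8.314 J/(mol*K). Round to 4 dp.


tau = A * P^n * exp(Ea/(R*T))
P^n = 17^(-0.91) = 0.07590869
Ea/(R*T) = 33299/(8.314*986) = 4.062041
exp(Ea/(R*T)) = 58.092732
tau = 0.022 * 0.07590869 * 58.092732 = 0.0970 ms


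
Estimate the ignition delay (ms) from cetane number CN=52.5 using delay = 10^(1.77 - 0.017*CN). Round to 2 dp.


delay = 10^(1.77 - 0.017*CN)
Exponent = 1.77 - 0.017*52.5 = 0.8775
delay = 10^0.8775 = 7.54 ms


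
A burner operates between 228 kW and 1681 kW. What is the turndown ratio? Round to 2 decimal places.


TDR = Q_max / Q_min
TDR = 1681 / 228 = 7.37


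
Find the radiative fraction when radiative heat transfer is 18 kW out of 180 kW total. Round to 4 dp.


f_rad = Q_rad / Q_total
f_rad = 18 / 180 = 0.1000


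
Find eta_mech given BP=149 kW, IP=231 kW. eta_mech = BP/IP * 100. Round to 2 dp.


eta_mech = (BP / IP) * 100
Ratio = 149 / 231 = 0.6450
eta_mech = 0.6450 * 100 = 64.50%


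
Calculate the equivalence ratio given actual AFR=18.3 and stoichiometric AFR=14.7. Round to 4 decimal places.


phi = AFR_stoich / AFR_actual
phi = 14.7 / 18.3 = 0.8033


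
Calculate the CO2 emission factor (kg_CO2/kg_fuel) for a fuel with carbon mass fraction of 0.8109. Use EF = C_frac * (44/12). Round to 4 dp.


EF = C_frac * (M_CO2 / M_C)
EF = 0.8109 * (44/12)
EF = 0.8109 * 3.666667 = 2.9733 kg_CO2/kg_fuel


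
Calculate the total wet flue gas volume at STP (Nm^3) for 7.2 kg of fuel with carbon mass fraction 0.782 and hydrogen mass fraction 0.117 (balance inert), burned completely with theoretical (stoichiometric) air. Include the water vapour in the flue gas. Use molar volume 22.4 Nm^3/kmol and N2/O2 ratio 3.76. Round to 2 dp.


Per kg fuel: CO2 = (C/12 kmol)*22.4 = (0.782/12)*22.4 = 1.45973 Nm^3
Per kg fuel: H2O = (H/2 kmol)*22.4 = (0.117/2)*22.4 = 1.31040 Nm^3
O2 needed per kg fuel = C/12 + H/4 = 0.782/12 + 0.117/4 = 0.09441667 kmol
Per kg fuel: N2 = O2*3.76*22.4 = 0.09441667*3.76*22.4 = 7.95215 Nm^3
Total per kg = 1.45973 + 1.31040 + 7.95215 = 10.72228 Nm^3
Total = 10.72228 * 7.2 = 77.20 Nm^3


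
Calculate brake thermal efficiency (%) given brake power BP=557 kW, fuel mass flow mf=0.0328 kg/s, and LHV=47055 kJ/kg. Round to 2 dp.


eta_BTE = (BP / (mf * LHV)) * 100
Denominator = 0.0328 * 47055 = 1543.4040 kW
eta_BTE = (557 / 1543.4040) * 100 = 36.09%


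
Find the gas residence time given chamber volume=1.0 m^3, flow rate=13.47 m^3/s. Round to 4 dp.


tau = V / Q_flow
tau = 1.0 / 13.47 = 0.0742 s


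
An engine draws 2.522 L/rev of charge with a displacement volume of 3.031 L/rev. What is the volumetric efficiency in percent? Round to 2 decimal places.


eta_v = (V_actual / V_disp) * 100
Ratio = 2.522 / 3.031 = 0.8321
eta_v = 0.8321 * 100 = 83.21%


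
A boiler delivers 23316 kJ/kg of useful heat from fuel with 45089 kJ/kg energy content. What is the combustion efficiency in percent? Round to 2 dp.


Efficiency = (Q_useful / Q_fuel) * 100
Efficiency = (23316 / 45089) * 100
Efficiency = 0.5171 * 100 = 51.71%


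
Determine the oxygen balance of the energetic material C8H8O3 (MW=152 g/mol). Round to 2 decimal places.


OB = -1600 * (2C + H/2 - O) / MW
Inner = 2*8 + 8/2 - 3 = 17.00
OB = -1600 * 17.00 / 152 = -178.95%


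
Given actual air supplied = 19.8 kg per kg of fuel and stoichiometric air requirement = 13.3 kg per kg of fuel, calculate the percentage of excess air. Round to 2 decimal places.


Excess air = actual - stoichiometric = 19.8 - 13.3 = 6.50 kg/kg fuel
Excess air % = (excess / stoich) * 100 = (6.50 / 13.3) * 100 = 48.87%


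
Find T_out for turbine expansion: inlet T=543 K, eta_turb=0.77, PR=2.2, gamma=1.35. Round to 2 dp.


T_out = T_in * (1 - eta * (1 - PR^(-(gamma-1)/gamma)))
Exponent = -(1.35-1)/1.35 = -0.25925926
PR^exp = 2.2^(-0.25925926) = 0.81512413
Factor = 1 - 0.77*(1 - 0.81512413) = 0.85764558
T_out = 543 * 0.85764558 = 465.70 K


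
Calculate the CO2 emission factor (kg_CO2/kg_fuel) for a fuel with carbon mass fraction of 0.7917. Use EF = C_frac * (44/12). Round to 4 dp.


EF = C_frac * (M_CO2 / M_C)
EF = 0.7917 * (44/12)
EF = 0.7917 * 3.666667 = 2.9029 kg_CO2/kg_fuel


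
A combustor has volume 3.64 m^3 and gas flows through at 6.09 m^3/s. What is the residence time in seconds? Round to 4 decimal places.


tau = V / Q_flow
tau = 3.64 / 6.09 = 0.5977 s


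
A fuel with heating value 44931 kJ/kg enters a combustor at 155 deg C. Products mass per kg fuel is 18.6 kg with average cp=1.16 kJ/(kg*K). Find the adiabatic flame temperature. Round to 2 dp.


T_ad = T_in + Hc / (m_p * cp)
Denominator = 18.6 * 1.16 = 21.5760
Temperature rise = 44931 / 21.5760 = 2082.45 K
T_ad = 155 + 2082.45 = 2237.45 deg C


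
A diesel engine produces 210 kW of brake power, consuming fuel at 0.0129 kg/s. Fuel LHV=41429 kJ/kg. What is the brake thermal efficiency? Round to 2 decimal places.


eta_BTE = (BP / (mf * LHV)) * 100
Denominator = 0.0129 * 41429 = 534.4341 kW
eta_BTE = (210 / 534.4341) * 100 = 39.29%


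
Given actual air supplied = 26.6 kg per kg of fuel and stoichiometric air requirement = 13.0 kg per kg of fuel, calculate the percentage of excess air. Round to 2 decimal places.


Excess air = actual - stoichiometric = 26.6 - 13.0 = 13.60 kg/kg fuel
Excess air % = (excess / stoich) * 100 = (13.60 / 13.0) * 100 = 104.62%


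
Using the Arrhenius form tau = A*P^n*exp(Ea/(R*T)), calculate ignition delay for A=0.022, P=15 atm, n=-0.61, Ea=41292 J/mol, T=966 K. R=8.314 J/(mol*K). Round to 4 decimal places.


tau = A * P^n * exp(Ea/(R*T))
P^n = 15^(-0.61) = 0.19168332
Ea/(R*T) = 41292/(8.314*966) = 5.141369
exp(Ea/(R*T)) = 170.949633
tau = 0.022 * 0.19168332 * 170.949633 = 0.7209 ms


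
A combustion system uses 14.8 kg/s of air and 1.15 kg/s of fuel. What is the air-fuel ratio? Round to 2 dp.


AFR = m_air / m_fuel
AFR = 14.8 / 1.15 = 12.87


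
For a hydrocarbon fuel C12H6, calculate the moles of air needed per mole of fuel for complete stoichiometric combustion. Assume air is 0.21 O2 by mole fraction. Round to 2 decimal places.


Balanced combustion: C12H6 + 13.5 O2 -> 12 CO2 + 3 H2O
O2 needed = C + H/4 = 12 + 6/4 = 13.50 moles
Air moles = O2 / 0.21 = 13.50 / 0.21 = 64.29 moles air


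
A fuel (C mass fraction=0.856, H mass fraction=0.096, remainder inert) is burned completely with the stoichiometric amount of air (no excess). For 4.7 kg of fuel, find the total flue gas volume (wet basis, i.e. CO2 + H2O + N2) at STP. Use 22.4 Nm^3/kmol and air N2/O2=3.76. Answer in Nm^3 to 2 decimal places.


Per kg fuel: CO2 = (C/12 kmol)*22.4 = (0.856/12)*22.4 = 1.59787 Nm^3
Per kg fuel: H2O = (H/2 kmol)*22.4 = (0.096/2)*22.4 = 1.07520 Nm^3
O2 needed per kg fuel = C/12 + H/4 = 0.856/12 + 0.096/4 = 0.09533333 kmol
Per kg fuel: N2 = O2*3.76*22.4 = 0.09533333*3.76*22.4 = 8.02935 Nm^3
Total per kg = 1.59787 + 1.07520 + 8.02935 = 10.70242 Nm^3
Total = 10.70242 * 4.7 = 50.30 Nm^3


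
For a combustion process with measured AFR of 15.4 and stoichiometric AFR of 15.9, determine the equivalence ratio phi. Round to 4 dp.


phi = AFR_stoich / AFR_actual
phi = 15.9 / 15.4 = 1.0325


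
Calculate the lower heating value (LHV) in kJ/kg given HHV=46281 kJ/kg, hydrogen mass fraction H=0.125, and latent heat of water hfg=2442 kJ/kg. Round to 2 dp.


LHV = HHV - hfg * 9 * H
Water correction = 2442 * 9 * 0.125 = 2747.250 kJ/kg
LHV = 46281 - 2747.250 = 43533.75 kJ/kg


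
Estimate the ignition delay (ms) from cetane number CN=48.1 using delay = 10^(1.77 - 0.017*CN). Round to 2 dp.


delay = 10^(1.77 - 0.017*CN)
Exponent = 1.77 - 0.017*48.1 = 0.9523
delay = 10^0.9523 = 8.96 ms


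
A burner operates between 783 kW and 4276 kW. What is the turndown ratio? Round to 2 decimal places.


TDR = Q_max / Q_min
TDR = 4276 / 783 = 5.46


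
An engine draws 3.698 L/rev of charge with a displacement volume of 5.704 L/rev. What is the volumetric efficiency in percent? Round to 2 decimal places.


eta_v = (V_actual / V_disp) * 100
Ratio = 3.698 / 5.704 = 0.6483
eta_v = 0.6483 * 100 = 64.83%


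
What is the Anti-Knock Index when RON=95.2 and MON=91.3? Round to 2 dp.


AKI = (RON + MON) / 2
AKI = (95.2 + 91.3) / 2
AKI = 186.5 / 2 = 93.25


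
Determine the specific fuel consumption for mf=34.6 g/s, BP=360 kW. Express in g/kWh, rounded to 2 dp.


SFC = (mf / BP) * 3600
Rate = 34.6 / 360 = 0.096111 g/(s*kW)
SFC = 0.096111 * 3600 = 346.00 g/kWh


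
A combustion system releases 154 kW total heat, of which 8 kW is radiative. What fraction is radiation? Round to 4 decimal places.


f_rad = Q_rad / Q_total
f_rad = 8 / 154 = 0.0519


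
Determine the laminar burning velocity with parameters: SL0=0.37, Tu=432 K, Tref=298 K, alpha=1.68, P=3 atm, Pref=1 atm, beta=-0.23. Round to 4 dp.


SL = SL0 * (Tu/Tref)^alpha * (P/Pref)^beta
T ratio = 432/298 = 1.44966443
(T ratio)^alpha = 1.44966443^1.68 = 1.866076
(P/Pref)^beta = 3^(-0.23) = 0.776716
SL = 0.37 * 1.866076 * 0.776716 = 0.5363 m/s


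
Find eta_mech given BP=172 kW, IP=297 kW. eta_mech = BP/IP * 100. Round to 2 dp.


eta_mech = (BP / IP) * 100
Ratio = 172 / 297 = 0.5791
eta_mech = 0.5791 * 100 = 57.91%


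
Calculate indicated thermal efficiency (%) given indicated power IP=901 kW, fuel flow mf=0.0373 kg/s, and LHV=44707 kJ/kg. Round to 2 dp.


eta_ith = (IP / (mf * LHV)) * 100
Denominator = 0.0373 * 44707 = 1667.5711 kW
eta_ith = (901 / 1667.5711) * 100 = 54.03%


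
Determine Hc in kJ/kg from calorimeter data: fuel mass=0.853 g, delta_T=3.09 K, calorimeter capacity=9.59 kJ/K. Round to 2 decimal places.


Hc = C_cal * delta_T / m_fuel
Q_released = 9.59 * 3.09 = 29.6331 kJ
m_fuel = 0.853 g = 0.853/1000 kg = 0.000853 kg
Hc = 29.6331 / 0.000853 = 34739.86 kJ/kg


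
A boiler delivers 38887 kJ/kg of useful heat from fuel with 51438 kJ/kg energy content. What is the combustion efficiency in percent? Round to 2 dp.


Efficiency = (Q_useful / Q_fuel) * 100
Efficiency = (38887 / 51438) * 100
Efficiency = 0.7560 * 100 = 75.60%


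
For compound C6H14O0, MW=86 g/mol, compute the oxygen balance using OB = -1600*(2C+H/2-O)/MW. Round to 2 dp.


OB = -1600 * (2C + H/2 - O) / MW
Inner = 2*6 + 14/2 - 0 = 19.00
OB = -1600 * 19.00 / 86 = -353.49%


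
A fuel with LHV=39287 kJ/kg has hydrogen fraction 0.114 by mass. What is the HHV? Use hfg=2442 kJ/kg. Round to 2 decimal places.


HHV = LHV + hfg * 9 * H
Water addition = 2442 * 9 * 0.114 = 2505.492 kJ/kg
HHV = 39287 + 2505.492 = 41792.49 kJ/kg


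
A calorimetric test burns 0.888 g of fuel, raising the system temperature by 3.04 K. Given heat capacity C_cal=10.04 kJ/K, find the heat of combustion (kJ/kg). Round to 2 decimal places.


Hc = C_cal * delta_T / m_fuel
Q_released = 10.04 * 3.04 = 30.5216 kJ
m_fuel = 0.888 g = 0.888/1000 kg = 0.000888 kg
Hc = 30.5216 / 0.000888 = 34371.17 kJ/kg


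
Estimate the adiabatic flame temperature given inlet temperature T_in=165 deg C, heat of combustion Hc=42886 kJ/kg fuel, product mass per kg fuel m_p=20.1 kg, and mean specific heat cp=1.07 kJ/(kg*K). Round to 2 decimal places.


T_ad = T_in + Hc / (m_p * cp)
Denominator = 20.1 * 1.07 = 21.5070
Temperature rise = 42886 / 21.5070 = 1994.05 K
T_ad = 165 + 1994.05 = 2159.05 deg C


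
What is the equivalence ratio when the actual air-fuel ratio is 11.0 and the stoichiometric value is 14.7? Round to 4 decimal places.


phi = AFR_stoich / AFR_actual
phi = 14.7 / 11.0 = 1.3364


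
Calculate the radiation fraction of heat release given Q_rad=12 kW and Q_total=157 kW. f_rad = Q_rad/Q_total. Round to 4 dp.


f_rad = Q_rad / Q_total
f_rad = 12 / 157 = 0.0764


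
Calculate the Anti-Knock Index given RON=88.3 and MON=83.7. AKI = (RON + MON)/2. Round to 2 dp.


AKI = (RON + MON) / 2
AKI = (88.3 + 83.7) / 2
AKI = 172.0 / 2 = 86.00


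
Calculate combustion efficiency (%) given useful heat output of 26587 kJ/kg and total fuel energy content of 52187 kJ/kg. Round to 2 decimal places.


Efficiency = (Q_useful / Q_fuel) * 100
Efficiency = (26587 / 52187) * 100
Efficiency = 0.5095 * 100 = 50.95%


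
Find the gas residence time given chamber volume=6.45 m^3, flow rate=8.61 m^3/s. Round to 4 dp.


tau = V / Q_flow
tau = 6.45 / 8.61 = 0.7491 s
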